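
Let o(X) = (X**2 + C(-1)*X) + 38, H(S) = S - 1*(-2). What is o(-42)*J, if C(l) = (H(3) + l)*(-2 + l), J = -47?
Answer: -108382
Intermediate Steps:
H(S) = 2 + S (H(S) = S + 2 = 2 + S)
C(l) = (-2 + l)*(5 + l) (C(l) = ((2 + 3) + l)*(-2 + l) = (5 + l)*(-2 + l) = (-2 + l)*(5 + l))
o(X) = 38 + X**2 - 12*X (o(X) = (X**2 + (-10 + (-1)**2 + 3*(-1))*X) + 38 = (X**2 + (-10 + 1 - 3)*X) + 38 = (X**2 - 12*X) + 38 = 38 + X**2 - 12*X)
o(-42)*J = (38 + (-42)**2 - 12*(-42))*(-47) = (38 + 1764 + 504)*(-47) = 2306*(-47) = -108382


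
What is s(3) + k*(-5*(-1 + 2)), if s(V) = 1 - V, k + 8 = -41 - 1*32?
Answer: 403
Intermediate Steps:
k = -81 (k = -8 + (-41 - 1*32) = -8 + (-41 - 32) = -8 - 73 = -81)
s(3) + k*(-5*(-1 + 2)) = (1 - 1*3) - (-405)*(-1 + 2) = (1 - 3) - (-405) = -2 - 81*(-5) = -2 + 405 = 403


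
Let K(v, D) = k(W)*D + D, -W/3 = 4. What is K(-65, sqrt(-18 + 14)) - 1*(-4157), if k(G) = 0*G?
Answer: 4157 + 2*I ≈ 4157.0 + 2.0*I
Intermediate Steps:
W = -12 (W = -3*4 = -12)
k(G) = 0
K(v, D) = D (K(v, D) = 0*D + D = 0 + D = D)
K(-65, sqrt(-18 + 14)) - 1*(-4157) = sqrt(-18 + 14) - 1*(-4157) = sqrt(-4) + 4157 = 2*I + 4157 = 4157 + 2*I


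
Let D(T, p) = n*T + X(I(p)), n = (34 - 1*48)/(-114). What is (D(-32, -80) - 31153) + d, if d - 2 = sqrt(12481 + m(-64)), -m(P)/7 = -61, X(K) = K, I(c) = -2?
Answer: -1775945/57 + 2*sqrt(3227) ≈ -31043.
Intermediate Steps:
m(P) = 427 (m(P) = -7*(-61) = 427)
n = 7/57 (n = (34 - 48)*(-1/114) = -14*(-1/114) = 7/57 ≈ 0.12281)
D(T, p) = -2 + 7*T/57 (D(T, p) = 7*T/57 - 2 = -2 + 7*T/57)
d = 2 + 2*sqrt(3227) (d = 2 + sqrt(12481 + 427) = 2 + sqrt(12908) = 2 + 2*sqrt(3227) ≈ 115.61)
(D(-32, -80) - 31153) + d = ((-2 + (7/57)*(-32)) - 31153) + (2 + 2*sqrt(3227)) = ((-2 - 224/57) - 31153) + (2 + 2*sqrt(3227)) = (-338/57 - 31153) + (2 + 2*sqrt(3227)) = -1776059/57 + (2 + 2*sqrt(3227)) = -1775945/57 + 2*sqrt(3227)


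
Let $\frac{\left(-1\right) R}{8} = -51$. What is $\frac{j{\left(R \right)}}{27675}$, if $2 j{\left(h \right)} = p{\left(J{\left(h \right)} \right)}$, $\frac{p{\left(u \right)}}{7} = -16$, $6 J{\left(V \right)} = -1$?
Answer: $- \frac{56}{27675} \approx -0.0020235$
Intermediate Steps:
$R = 408$ ($R = \left(-8\right) \left(-51\right) = 408$)
$J{\left(V \right)} = - \frac{1}{6}$ ($J{\left(V \right)} = \frac{1}{6} \left(-1\right) = - \frac{1}{6}$)
$p{\left(u \right)} = -112$ ($p{\left(u \right)} = 7 \left(-16\right) = -112$)
$j{\left(h \right)} = -56$ ($j{\left(h \right)} = \frac{1}{2} \left(-112\right) = -56$)
$\frac{j{\left(R \right)}}{27675} = - \frac{56}{27675}$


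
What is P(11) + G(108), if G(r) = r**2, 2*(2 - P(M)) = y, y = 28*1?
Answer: 11652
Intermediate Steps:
y = 28
P(M) = -12 (P(M) = 2 - 1/2*28 = 2 - 14 = -12)
P(11) + G(108) = -12 + 108**2 = -12 + 11664 = 11652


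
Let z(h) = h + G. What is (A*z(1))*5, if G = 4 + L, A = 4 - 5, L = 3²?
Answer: -70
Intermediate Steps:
L = 9
A = -1
G = 13 (G = 4 + 9 = 13)
z(h) = 13 + h (z(h) = h + 13 = 13 + h)
(A*z(1))*5 = -(13 + 1)*5 = -1*14*5 = -14*5 = -70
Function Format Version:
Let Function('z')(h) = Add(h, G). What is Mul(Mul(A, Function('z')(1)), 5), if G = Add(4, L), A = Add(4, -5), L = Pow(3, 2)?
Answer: -70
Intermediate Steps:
L = 9
A = -1
G = 13 (G = Add(4, 9) = 13)
Function('z')(h) = Add(13, h) (Function('z')(h) = Add(h, 13) = Add(13, h))
Mul(Mul(A, Function('z')(1)), 5) = Mul(Mul(-1, Add(13, 1)), 5) = Mul(Mul(-1, 14), 5) = Mul(-14, 5) = -70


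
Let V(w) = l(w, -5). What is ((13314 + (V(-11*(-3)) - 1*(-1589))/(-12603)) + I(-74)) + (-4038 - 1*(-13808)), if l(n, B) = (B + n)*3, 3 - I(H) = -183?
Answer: 293270137/12603 ≈ 23270.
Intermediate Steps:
I(H) = 186 (I(H) = 3 - 1*(-183) = 3 + 183 = 186)
l(n, B) = 3*B + 3*n
V(w) = -15 + 3*w (V(w) = 3*(-5) + 3*w = -15 + 3*w)
((13314 + (V(-11*(-3)) - 1*(-1589))/(-12603)) + I(-74)) + (-4038 - 1*(-13808)) = ((13314 + ((-15 + 3*(-11*(-3))) - 1*(-1589))/(-12603)) + 186) + (-4038 - 1*(-13808)) = ((13314 + ((-15 + 3*33) + 1589)*(-1/12603)) + 186) + (-4038 + 13808) = ((13314 + ((-15 + 99) + 1589)*(-1/12603)) + 186) + 9770 = ((13314 + (84 + 1589)*(-1/12603)) + 186) + 9770 = ((13314 + 1673*(-1/12603)) + 186) + 9770 = ((13314 - 1673/12603) + 186) + 9770 = (167794669/12603 + 186) + 9770 = 170138827/12603 + 9770 = 293270137/12603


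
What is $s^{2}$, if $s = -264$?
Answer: $69696$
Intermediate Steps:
$s^{2} = \left(-264\right)^{2} = 69696$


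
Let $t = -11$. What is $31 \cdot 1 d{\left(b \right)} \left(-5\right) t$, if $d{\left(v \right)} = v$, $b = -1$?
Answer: $-1705$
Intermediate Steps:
$31 \cdot 1 d{\left(b \right)} \left(-5\right) t = 31 \cdot 1 \left(-1\right) \left(-5\right) \left(-11\right) = 31 \left(\left(-1\right) \left(-5\right)\right) \left(-11\right) = 31 \cdot 5 \left(-11\right) = 155 \left(-11\right) = -1705$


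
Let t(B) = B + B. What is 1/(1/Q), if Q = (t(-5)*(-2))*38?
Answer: 760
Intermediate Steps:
t(B) = 2*B
Q = 760 (Q = ((2*(-5))*(-2))*38 = -10*(-2)*38 = 20*38 = 760)
1/(1/Q) = 1/(1/760) = 760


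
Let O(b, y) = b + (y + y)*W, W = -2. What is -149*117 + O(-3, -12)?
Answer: -17388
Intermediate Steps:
O(b, y) = b - 4*y (O(b, y) = b + (y + y)*(-2) = b + (2*y)*(-2) = b - 4*y)
-149*117 + O(-3, -12) = -149*117 + (-3 - 4*(-12)) = -17433 + (-3 + 48) = -17433 + 45 = -17388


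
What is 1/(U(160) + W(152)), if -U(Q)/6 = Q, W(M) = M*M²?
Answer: 1/3510848 ≈ 2.8483e-7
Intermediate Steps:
W(M) = M³
U(Q) = -6*Q
1/(U(160) + W(152)) = 1/(-6*160 + 152³) = 1/(-960 + 3511808) = 1/3510848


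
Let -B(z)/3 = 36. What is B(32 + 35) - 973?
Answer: -1081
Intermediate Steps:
B(z) = -108 (B(z) = -3*36 = -108)
B(32 + 35) - 973 = -108 - 973 = -1081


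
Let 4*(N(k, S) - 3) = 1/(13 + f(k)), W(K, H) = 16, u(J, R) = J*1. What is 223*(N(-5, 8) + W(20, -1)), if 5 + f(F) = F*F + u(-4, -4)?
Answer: 491715/116 ≈ 4238.9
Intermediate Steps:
u(J, R) = J
f(F) = -9 + F² (f(F) = -5 + (F*F - 4) = -5 + (F² - 4) = -5 + (-4 + F²) = -9 + F²)
N(k, S) = 3 + 1/(4*(4 + k²)) (N(k, S) = 3 + 1/(4*(13 + (-9 + k²))) = 3 + 1/(4*(4 + k²)))
223*(N(-5, 8) + W(20, -1)) = 223*((49 + 12*(-5)²)/(4*(4 + (-5)²)) + 16) = 223*((49 + 12*25)/(4*(4 + 25)) + 16) = 223*((¼)*(49 + 300)/29 + 16) = 223*((¼)*(1/29)*349 + 16) = 223*(349/116 + 16) = 223*(2205/116) = 491715/116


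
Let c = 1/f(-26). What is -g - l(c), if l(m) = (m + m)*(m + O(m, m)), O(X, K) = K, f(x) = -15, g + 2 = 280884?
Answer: -63198454/225 ≈ -2.8088e+5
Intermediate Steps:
g = 280882 (g = -2 + 280884 = 280882)
c = -1/15 (c = 1/(-15) = -1/15 ≈ -0.066667)
l(m) = 4*m² (l(m) = (m + m)*(m + m) = (2*m)*(2*m) = 4*m²)
-g - l(c) = -1*280882 - 4*(-1/15)² = -280882 - 4/225 = -63198454/225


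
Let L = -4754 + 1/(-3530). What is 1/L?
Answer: -3530/16781621 ≈ -0.00021035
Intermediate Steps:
L = -16781621/3530 (L = -4754 - 1/3530 = -16781621/3530 ≈ -4754.0)
1/L = 1/(-16781621/3530) = -3530/16781621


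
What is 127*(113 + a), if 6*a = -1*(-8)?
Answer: 43561/3 ≈ 14520.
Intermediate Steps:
a = 4/3 (a = (-1*(-8))/6 = (⅙)*8 = 4/3 ≈ 1.3333)
127*(113 + a) = 127*(113 + 4/3) = 127*(343/3) = 43561/3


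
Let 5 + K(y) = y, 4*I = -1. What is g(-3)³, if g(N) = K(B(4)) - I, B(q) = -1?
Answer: -12167/64 ≈ -190.11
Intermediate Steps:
I = -¼ (I = (¼)*(-1) = -¼ ≈ -0.25000)
K(y) = -5 + y
g(N) = -23/4 (g(N) = (-5 - 1) - 1*(-¼) = -6 + ¼ = -23/4)
g(-3)³ = (-23/4)³ = -12167/64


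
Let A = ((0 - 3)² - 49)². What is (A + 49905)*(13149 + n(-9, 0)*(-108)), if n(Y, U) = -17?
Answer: 771802425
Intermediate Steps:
A = 1600 (A = ((-3)² - 49)² = (9 - 49)² = (-40)² = 1600)
(A + 49905)*(13149 + n(-9, 0)*(-108)) = (1600 + 49905)*(13149 - 17*(-108)) = 51505*(13149 + 1836) = 51505*14985 = 771802425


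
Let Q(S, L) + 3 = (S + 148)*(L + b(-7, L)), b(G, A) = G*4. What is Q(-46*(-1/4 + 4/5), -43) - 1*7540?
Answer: -162547/10 ≈ -16255.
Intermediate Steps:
b(G, A) = 4*G
Q(S, L) = -3 + (-28 + L)*(148 + S) (Q(S, L) = -3 + (S + 148)*(L + 4*(-7)) = -3 + (148 + S)*(L - 28) = -3 + (148 + S)*(-28 + L) = -3 + (-28 + L)*(148 + S))
Q(-46*(-1/4 + 4/5), -43) - 1*7540 = (-4147 - (-1288)*(-1/4 + 4/5) + 148*(-43) - (-1978)*(-1/4 + 4/5)) - 1*7540 = (-4147 - (-1288)*(-1*¼ + 4*(⅕)) - 6364 - (-1978)*(-1*¼ + 4*(⅕))) - 7540 = (-4147 - (-1288)*(-¼ + ⅘) - 6364 - (-1978)*(-¼ + ⅘)) - 7540 = (-4147 - (-1288)*11/20 - 6364 - (-1978)*11/20) - 7540 = (-4147 - 28*(-253/10) - 6364 - 43*(-253/10)) - 7540 = (-4147 + 3542/5 - 6364 + 10879/10) - 7540 = -87147/10 - 7540 = -162547/10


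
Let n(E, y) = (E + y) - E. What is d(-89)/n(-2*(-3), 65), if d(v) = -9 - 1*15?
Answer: -24/65 ≈ -0.36923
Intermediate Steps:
d(v) = -24 (d(v) = -9 - 15 = -24)
n(E, y) = y
d(-89)/n(-2*(-3), 65) = -24/65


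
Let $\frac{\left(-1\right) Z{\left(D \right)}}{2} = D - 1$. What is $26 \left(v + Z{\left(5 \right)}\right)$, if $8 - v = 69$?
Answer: $-1794$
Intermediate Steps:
$v = -61$ ($v = 8 - 69 = -61$)
$Z{\left(D \right)} = 2 - 2 D$ ($Z{\left(D \right)} = - 2 \left(D - 1\right) = - 2 \left(-1 + D\right) = 2 - 2 D$)
$26 \left(v + Z{\left(5 \right)}\right) = 26 \left(-61 + \left(2 - 10\right)\right) = 26 \left(-61 - 8\right) = 26 \left(-69\right) = -1794$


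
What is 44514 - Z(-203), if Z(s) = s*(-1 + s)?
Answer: 3102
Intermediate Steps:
44514 - Z(-203) = 44514 - (-203)*(-1 - 203) = 44514 - (-203)*(-204) = 44514 - 1*41412 = 44514 - 41412 = 3102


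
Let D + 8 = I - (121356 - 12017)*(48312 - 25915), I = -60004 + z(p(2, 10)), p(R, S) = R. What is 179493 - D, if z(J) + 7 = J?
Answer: 2449105093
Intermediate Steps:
z(J) = -7 + J
I = -60009 (I = -60004 + (-7 + 2) = -60004 - 5 = -60009)
D = -2448925600 (D = -8 + (-60009 - (121356 - 12017)*(48312 - 25915)) = -8 + (-60009 - 109339*22397) = -8 + (-60009 - 1*2448865583) = -8 + (-60009 - 2448865583) = -8 - 2448925592 = -2448925600)
179493 - D = 179493 - 1*(-2448925600) = 179493 + 2448925600 = 2449105093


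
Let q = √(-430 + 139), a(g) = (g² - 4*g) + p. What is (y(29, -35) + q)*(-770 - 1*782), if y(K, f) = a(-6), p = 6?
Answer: -102432 - 1552*I*√291 ≈ -1.0243e+5 - 26475.0*I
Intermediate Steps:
a(g) = 6 + g² - 4*g (a(g) = (g² - 4*g) + 6 = 6 + g² - 4*g)
y(K, f) = 66 (y(K, f) = 6 + (-6)² - 4*(-6) = 6 + 36 + 24 = 66)
q = I*√291 (q = √(-291) = I*√291 ≈ 17.059*I)
(y(29, -35) + q)*(-770 - 1*782) = (66 + I*√291)*(-770 - 1*782) = (66 + I*√291)*(-770 - 782) = (66 + I*√291)*(-1552) = -102432 - 1552*I*√291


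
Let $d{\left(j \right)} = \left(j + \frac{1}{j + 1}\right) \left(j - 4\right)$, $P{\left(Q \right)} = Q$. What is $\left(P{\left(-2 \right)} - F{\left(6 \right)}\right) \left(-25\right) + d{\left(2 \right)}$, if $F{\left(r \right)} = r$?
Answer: $\frac{586}{3} \approx 195.33$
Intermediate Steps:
$d{\left(j \right)} = \left(-4 + j\right) \left(j + \frac{1}{1 + j}\right)$ ($d{\left(j \right)} = \left(j + \frac{1}{1 + j}\right) \left(-4 + j\right) = \left(-4 + j\right) \left(j + \frac{1}{1 + j}\right)$)
$\left(P{\left(-2 \right)} - F{\left(6 \right)}\right) \left(-25\right) + d{\left(2 \right)} = \left(-2 - 6\right) \left(-25\right) + \frac{-4 + 2^{3} - 6 - 3 \cdot 2^{2}}{1 + 2} = \left(-2 - 6\right) \left(-25\right) + \frac{-4 + 8 - 6 - 12}{3} = \left(-8\right) \left(-25\right) + \frac{-4 + 8 - 6 - 12}{3} = 200 + \frac{1}{3} \left(-14\right) = 200 - \frac{14}{3} = \frac{586}{3}$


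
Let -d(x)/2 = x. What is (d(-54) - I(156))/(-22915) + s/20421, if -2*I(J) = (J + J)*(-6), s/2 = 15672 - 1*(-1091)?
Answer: 785156878/467947215 ≈ 1.6779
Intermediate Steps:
d(x) = -2*x
s = 33526 (s = 2*(15672 - 1*(-1091)) = 2*(15672 + 1091) = 2*16763 = 33526)
I(J) = 6*J (I(J) = -(J + J)*(-6)/2 = -2*J*(-6)/2 = -(-6)*J = 6*J)
(d(-54) - I(156))/(-22915) + s/20421 = (-2*(-54) - 6*156)/(-22915) + 33526/20421 = (108 - 1*936)*(-1/22915) + 33526*(1/20421) = (108 - 936)*(-1/22915) + 33526/20421 = -828*(-1/22915) + 33526/20421 = 828/22915 + 33526/20421 = 785156878/467947215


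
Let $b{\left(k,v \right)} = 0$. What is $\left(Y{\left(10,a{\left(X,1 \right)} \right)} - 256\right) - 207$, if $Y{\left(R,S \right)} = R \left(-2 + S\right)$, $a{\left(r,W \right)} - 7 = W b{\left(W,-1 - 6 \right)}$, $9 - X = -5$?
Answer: $-413$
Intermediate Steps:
$X = 14$ ($X = 9 - -5 = 9 + 5 = 14$)
$a{\left(r,W \right)} = 7$ ($a{\left(r,W \right)} = 7 + W 0 = 7 + 0 = 7$)
$\left(Y{\left(10,a{\left(X,1 \right)} \right)} - 256\right) - 207 = \left(10 \left(-2 + 7\right) - 256\right) - 207 = \left(10 \cdot 5 - 256\right) - 207 = \left(50 - 256\right) - 207 = -206 - 207 = -413$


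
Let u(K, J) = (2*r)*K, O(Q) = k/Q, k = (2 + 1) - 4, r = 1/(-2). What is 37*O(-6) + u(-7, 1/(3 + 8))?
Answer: 79/6 ≈ 13.167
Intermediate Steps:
r = -½ ≈ -0.50000
k = -1 (k = 3 - 4 = -1)
O(Q) = -1/Q
u(K, J) = -K (u(K, J) = (2*(-½))*K = -K)
37*O(-6) + u(-7, 1/(3 + 8)) = 37*(-1/(-6)) - 1*(-7) = 37*(-1*(-⅙)) + 7 = 37*(⅙) + 7 = 37/6 + 7 = 79/6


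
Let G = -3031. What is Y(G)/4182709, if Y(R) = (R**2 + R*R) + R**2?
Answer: 27560883/4182709 ≈ 6.5892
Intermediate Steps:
Y(R) = 3*R**2 (Y(R) = (R**2 + R**2) + R**2 = 2*R**2 + R**2 = 3*R**2)
Y(G)/4182709 = (3*(-3031)**2)/4182709 = (3*9186961)*(1/4182709) = 27560883*(1/4182709) = 27560883/4182709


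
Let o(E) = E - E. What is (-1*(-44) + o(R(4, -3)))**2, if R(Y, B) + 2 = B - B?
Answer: 1936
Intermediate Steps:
R(Y, B) = -2 (R(Y, B) = -2 + (B - B) = -2 + 0 = -2)
o(E) = 0
(-1*(-44) + o(R(4, -3)))**2 = (-1*(-44) + 0)**2 = (44 + 0)**2 = 44**2 = 1936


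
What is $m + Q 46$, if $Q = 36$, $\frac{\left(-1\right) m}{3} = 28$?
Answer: $1572$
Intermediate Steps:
$m = -84$ ($m = \left(-3\right) 28 = -84$)
$m + Q 46 = -84 + 36 \cdot 46 = -84 + 1656 = 1572$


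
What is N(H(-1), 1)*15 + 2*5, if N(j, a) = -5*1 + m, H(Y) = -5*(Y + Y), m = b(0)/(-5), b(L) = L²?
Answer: -65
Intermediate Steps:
m = 0 (m = 0²/(-5) = 0*(-⅕) = 0)
H(Y) = -10*Y
N(j, a) = -5 (N(j, a) = -5*1 + 0 = -5 + 0 = -5)
N(H(-1), 1)*15 + 2*5 = -5*15 + 2*5 = -75 + 10 = -65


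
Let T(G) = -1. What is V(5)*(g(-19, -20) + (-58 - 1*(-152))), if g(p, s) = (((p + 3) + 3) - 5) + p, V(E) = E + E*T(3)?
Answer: 0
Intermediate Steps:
V(E) = 0 (V(E) = E + E*(-1) = E - E = 0)
g(p, s) = 1 + 2*p (g(p, s) = (((3 + p) + 3) - 5) + p = ((6 + p) - 5) + p = (1 + p) + p = 1 + 2*p)
V(5)*(g(-19, -20) + (-58 - 1*(-152))) = 0*((1 + 2*(-19)) + (-58 - 1*(-152))) = 0*((1 - 38) + (-58 + 152)) = 0*(-37 + 94) = 0*57 = 0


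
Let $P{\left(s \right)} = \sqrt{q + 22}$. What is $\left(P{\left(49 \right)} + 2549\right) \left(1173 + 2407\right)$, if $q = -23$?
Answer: $9125420 + 3580 i \approx 9.1254 \cdot 10^{6} + 3580.0 i$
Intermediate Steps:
$P{\left(s \right)} = i$ ($P{\left(s \right)} = \sqrt{-23 + 22} = \sqrt{-1} = i$)
$\left(P{\left(49 \right)} + 2549\right) \left(1173 + 2407\right) = \left(i + 2549\right) \left(1173 + 2407\right) = \left(2549 + i\right) 3580 = 9125420 + 3580 i$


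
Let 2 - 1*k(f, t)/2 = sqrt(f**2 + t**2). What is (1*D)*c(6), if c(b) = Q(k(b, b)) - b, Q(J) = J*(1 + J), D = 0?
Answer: 0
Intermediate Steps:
k(f, t) = 4 - 2*sqrt(f**2 + t**2)
c(b) = -b + (4 - 2*sqrt(2)*sqrt(b**2))*(5 - 2*sqrt(2)*sqrt(b**2)) (c(b) = (4 - 2*sqrt(b**2 + b**2))*(1 + (4 - 2*sqrt(b**2 + b**2))) - b = (4 - 2*sqrt(2)*sqrt(b**2))*(1 + (4 - 2*sqrt(2)*sqrt(b**2))) - b = (4 - 2*sqrt(2)*sqrt(b**2))*(5 - 2*sqrt(2)*sqrt(b**2)) - b = -b + (4 - 2*sqrt(2)*sqrt(b**2))*(5 - 2*sqrt(2)*sqrt(b**2)))
(1*D)*c(6) = (1*0)*(20 - 1*6 + 8*6**2 - 18*sqrt(2)*sqrt(6**2)) = 0*(20 - 6 + 8*36 - 18*sqrt(2)*sqrt(36)) = 0*(20 - 6 + 288 - 18*sqrt(2)*6) = 0*(20 - 6 + 288 - 108*sqrt(2)) = 0*(302 - 108*sqrt(2)) = 0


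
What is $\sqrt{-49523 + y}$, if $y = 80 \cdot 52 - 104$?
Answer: $i \sqrt{45467} \approx 213.23 i$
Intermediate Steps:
$y = 4056$ ($y = 4160 - 104 = 4056$)
$\sqrt{-49523 + y} = \sqrt{-49523 + 4056} = \sqrt{-45467} = i \sqrt{45467}$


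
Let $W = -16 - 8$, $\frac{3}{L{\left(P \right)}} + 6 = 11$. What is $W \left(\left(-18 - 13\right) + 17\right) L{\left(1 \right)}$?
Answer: $\frac{1008}{5} \approx 201.6$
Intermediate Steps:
$L{\left(P \right)} = \frac{3}{5}$ ($L{\left(P \right)} = \frac{3}{-6 + 11} = \frac{3}{5}$)
$W = -24$ ($W = -16 - 8 = -24$)
$W \left(\left(-18 - 13\right) + 17\right) L{\left(1 \right)} = - 24 \left(\left(-18 - 13\right) + 17\right) \frac{3}{5} = - 24 \left(-31 + 17\right) \frac{3}{5} = \left(-24\right) \left(-14\right) \frac{3}{5} = 336 \cdot \frac{3}{5} = \frac{1008}{5}$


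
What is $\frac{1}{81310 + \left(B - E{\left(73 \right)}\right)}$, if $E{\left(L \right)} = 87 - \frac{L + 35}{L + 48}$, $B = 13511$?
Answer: $\frac{121}{11462922} \approx 1.0556 \cdot 10^{-5}$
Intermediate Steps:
$E{\left(L \right)} = 87 - \frac{35 + L}{48 + L}$
$\frac{1}{81310 + \left(B - E{\left(73 \right)}\right)} = \frac{1}{81310 + \left(13511 - \frac{4141 + 86 \cdot 73}{48 + 73}\right)} = \frac{1}{81310 + \left(13511 - \frac{4141 + 6278}{121}\right)} = \frac{1}{81310 + \left(13511 - \frac{1}{121} \cdot 10419\right)} = \frac{1}{81310 + \left(13511 - \frac{10419}{121}\right)} = \frac{1}{81310 + \frac{1624412}{121}} = \frac{1}{\frac{11462922}{121}} = \frac{121}{11462922}$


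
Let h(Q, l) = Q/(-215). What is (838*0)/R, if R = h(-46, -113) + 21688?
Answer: 0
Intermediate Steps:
h(Q, l) = -Q/215 (h(Q, l) = Q*(-1/215) = -Q/215)
R = 4662966/215 (R = -1/215*(-46) + 21688 = 46/215 + 21688 = 4662966/215 ≈ 21688.)
(838*0)/R = (838*0)/(4662966/215) = 0*(215/4662966) = 0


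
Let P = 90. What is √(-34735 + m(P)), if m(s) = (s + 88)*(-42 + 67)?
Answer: 3*I*√3365 ≈ 174.03*I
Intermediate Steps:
m(s) = 2200 + 25*s (m(s) = (88 + s)*25 = 2200 + 25*s)
√(-34735 + m(P)) = √(-34735 + (2200 + 25*90)) = √(-34735 + (2200 + 2250)) = √(-34735 + 4450) = √(-30285) = 3*I*√3365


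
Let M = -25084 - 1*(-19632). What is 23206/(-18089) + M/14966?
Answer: -222961112/135359987 ≈ -1.6472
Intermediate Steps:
M = -5452 (M = -25084 + 19632 = -5452)
23206/(-18089) + M/14966 = 23206/(-18089) - 5452/14966 = 23206*(-1/18089) - 5452*1/14966 = -23206/18089 - 2726/7483 = -222961112/135359987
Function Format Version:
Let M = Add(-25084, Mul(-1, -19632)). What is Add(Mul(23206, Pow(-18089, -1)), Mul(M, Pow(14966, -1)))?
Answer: Rational(-222961112, 135359987) ≈ -1.6472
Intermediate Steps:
M = -5452 (M = Add(-25084, 19632) = -5452)
Add(Mul(23206, Pow(-18089, -1)), Mul(M, Pow(14966, -1))) = Add(Mul(23206, Pow(-18089, -1)), Mul(-5452, Pow(14966, -1))) = Add(Mul(23206, Rational(-1, 18089)), Mul(-5452, Rational(1, 14966))) = Add(Rational(-23206, 18089), Rational(-2726, 7483)) = Rational(-222961112, 135359987)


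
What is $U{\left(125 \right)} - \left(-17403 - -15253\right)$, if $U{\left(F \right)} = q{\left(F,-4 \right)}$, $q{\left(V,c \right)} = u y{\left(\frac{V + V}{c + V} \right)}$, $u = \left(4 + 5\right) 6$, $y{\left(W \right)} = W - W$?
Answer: $2150$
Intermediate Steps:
$y{\left(W \right)} = 0$
$u = 54$ ($u = 9 \cdot 6 = 54$)
$q{\left(V,c \right)} = 0$ ($q{\left(V,c \right)} = 54 \cdot 0 = 0$)
$U{\left(F \right)} = 0$
$U{\left(125 \right)} - \left(-17403 - -15253\right) = 0 - \left(-17403 - -15253\right) = 0 - \left(-17403 + 15253\right) = 0 - -2150 = 0 + 2150 = 2150$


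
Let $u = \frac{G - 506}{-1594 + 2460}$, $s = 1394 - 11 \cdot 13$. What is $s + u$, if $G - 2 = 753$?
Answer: $\frac{1083615}{866} \approx 1251.3$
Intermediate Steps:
$G = 755$ ($G = 2 + 753 = 755$)
$s = 1251$ ($s = 1394 - 143 = 1251$)
$u = \frac{249}{866}$ ($u = \frac{755 - 506}{-1594 + 2460} = \frac{249}{866} \approx 0.28753$)
$s + u = 1251 + \frac{249}{866} = \frac{1083615}{866}$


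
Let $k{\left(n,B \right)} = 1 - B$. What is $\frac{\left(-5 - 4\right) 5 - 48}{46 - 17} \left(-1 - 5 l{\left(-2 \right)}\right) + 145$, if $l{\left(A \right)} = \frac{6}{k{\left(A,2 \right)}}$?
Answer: $52$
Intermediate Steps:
$l{\left(A \right)} = -6$ ($l{\left(A \right)} = \frac{6}{1 - 2} = \frac{6}{-1} = 6 \left(-1\right) = -6$)
$\frac{\left(-5 - 4\right) 5 - 48}{46 - 17} \left(-1 - 5 l{\left(-2 \right)}\right) + 145 = \frac{\left(-5 - 4\right) 5 - 48}{46 - 17} \left(-1 - -30\right) + 145 = \frac{\left(-9\right) 5 - 48}{29} \left(-1 + 30\right) + 145 = \left(-45 - 48\right) \frac{1}{29} \cdot 29 + 145 = \left(-93\right) \frac{1}{29} \cdot 29 + 145 = \left(- \frac{93}{29}\right) 29 + 145 = -93 + 145 = 52$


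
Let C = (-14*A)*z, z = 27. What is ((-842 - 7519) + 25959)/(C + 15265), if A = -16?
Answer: 17598/21313 ≈ 0.82569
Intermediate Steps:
C = 6048 (C = -14*(-16)*27 = 224*27 = 6048)
((-842 - 7519) + 25959)/(C + 15265) = ((-842 - 7519) + 25959)/(6048 + 15265) = (-8361 + 25959)/21313 = 17598*(1/21313) = 17598/21313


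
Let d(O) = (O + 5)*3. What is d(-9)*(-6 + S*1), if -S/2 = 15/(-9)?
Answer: 32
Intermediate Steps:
S = 10/3 (S = -30/(-9) = -30*(-1)/9 = -2*(-5/3) = 10/3 ≈ 3.3333)
d(O) = 15 + 3*O (d(O) = (5 + O)*3 = 15 + 3*O)
d(-9)*(-6 + S*1) = (15 + 3*(-9))*(-6 + (10/3)*1) = (15 - 27)*(-6 + 10/3) = -12*(-8/3) = 32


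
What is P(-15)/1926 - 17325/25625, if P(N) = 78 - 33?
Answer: -143177/219350 ≈ -0.65273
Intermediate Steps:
P(N) = 45
P(-15)/1926 - 17325/25625 = 45/1926 - 17325/25625 = 45*(1/1926) - 17325*1/25625 = 5/214 - 693/1025 = -143177/219350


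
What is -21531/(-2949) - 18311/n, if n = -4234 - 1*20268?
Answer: 193850567/24085466 ≈ 8.0484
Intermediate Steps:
n = -24502 (n = -4234 - 20268 = -24502)
-21531/(-2949) - 18311/n = -21531/(-2949) - 18311/(-24502) = -21531*(-1/2949) - 18311*(-1/24502) = 7177/983 + 18311/24502 = 193850567/24085466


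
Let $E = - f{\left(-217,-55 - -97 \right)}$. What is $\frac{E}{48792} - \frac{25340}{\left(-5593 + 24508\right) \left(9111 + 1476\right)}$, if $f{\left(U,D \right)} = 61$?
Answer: $- \frac{896788579}{651383299944} \approx -0.0013767$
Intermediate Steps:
$E = -61$ ($E = \left(-1\right) 61 = -61$)
$\frac{E}{48792} - \frac{25340}{\left(-5593 + 24508\right) \left(9111 + 1476\right)} = - \frac{61}{48792} - \frac{25340}{\left(-5593 + 24508\right) \left(9111 + 1476\right)} = \left(-61\right) \frac{1}{48792} - \frac{25340}{18915 \cdot 10587} = - \frac{61}{48792} - \frac{25340}{200253105} = - \frac{61}{48792} - \frac{5068}{40050621} = - \frac{896788579}{651383299944}$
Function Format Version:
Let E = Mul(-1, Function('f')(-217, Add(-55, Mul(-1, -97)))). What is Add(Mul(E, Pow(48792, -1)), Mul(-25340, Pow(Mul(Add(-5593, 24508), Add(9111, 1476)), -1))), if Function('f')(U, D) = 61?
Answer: Rational(-896788579, 651383299944) ≈ -0.0013767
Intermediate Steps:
E = -61 (E = Mul(-1, 61) = -61)
Add(Mul(E, Pow(48792, -1)), Mul(-25340, Pow(Mul(Add(-5593, 24508), Add(9111, 1476)), -1))) = Add(Mul(-61, Pow(48792, -1)), Mul(-25340, Pow(Mul(Add(-5593, 24508), Add(9111, 1476)), -1))) = Add(Mul(-61, Rational(1, 48792)), Mul(-25340, Pow(Mul(18915, 10587), -1))) = Add(Rational(-61, 48792), Mul(-25340, Pow(200253105, -1))) = Add(Rational(-61, 48792), Mul(-25340, Rational(1, 200253105))) = Add(Rational(-61, 48792), Rational(-5068, 40050621)) = Rational(-896788579, 651383299944)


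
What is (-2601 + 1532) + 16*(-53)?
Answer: -1917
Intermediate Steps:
(-2601 + 1532) + 16*(-53) = -1069 - 848 = -1917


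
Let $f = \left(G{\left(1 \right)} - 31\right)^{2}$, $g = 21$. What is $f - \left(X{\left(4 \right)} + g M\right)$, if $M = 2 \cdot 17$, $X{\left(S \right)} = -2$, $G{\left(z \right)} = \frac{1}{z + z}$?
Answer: $\frac{873}{4} \approx 218.25$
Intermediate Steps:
$G{\left(z \right)} = \frac{1}{2 z}$
$M = 34$
$f = \frac{3721}{4}$ ($f = \left(\frac{1}{2 \cdot 1} - 31\right)^{2} = \left(\frac{1}{2} \cdot 1 - 31\right)^{2} = \left(\frac{1}{2} - 31\right)^{2} = \left(- \frac{61}{2}\right)^{2} = \frac{3721}{4} \approx 930.25$)
$f - \left(X{\left(4 \right)} + g M\right) = \frac{3721}{4} - \left(-2 + 21 \cdot 34\right) = \frac{3721}{4} - \left(-2 + 714\right) = \frac{3721}{4} - 712 = \frac{873}{4}$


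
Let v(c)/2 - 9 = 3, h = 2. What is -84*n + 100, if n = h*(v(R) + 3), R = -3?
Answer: -4436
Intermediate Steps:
v(c) = 24 (v(c) = 18 + 2*3 = 18 + 6 = 24)
n = 54 (n = 2*(24 + 3) = 2*27 = 54)
-84*n + 100 = -84*54 + 100 = -4536 + 100 = -4436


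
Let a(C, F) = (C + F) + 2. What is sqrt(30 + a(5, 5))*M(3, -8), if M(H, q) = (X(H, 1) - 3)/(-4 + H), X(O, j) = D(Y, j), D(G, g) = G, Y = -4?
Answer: 7*sqrt(42) ≈ 45.365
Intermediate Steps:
X(O, j) = -4
M(H, q) = -7/(-4 + H) (M(H, q) = (-4 - 3)/(-4 + H) = -7/(-4 + H))
a(C, F) = 2 + C + F
sqrt(30 + a(5, 5))*M(3, -8) = sqrt(30 + (2 + 5 + 5))*(-7/(-4 + 3)) = sqrt(30 + 12)*(-7/(-1)) = sqrt(42)*(-7*(-1)) = sqrt(42)*7 = 7*sqrt(42)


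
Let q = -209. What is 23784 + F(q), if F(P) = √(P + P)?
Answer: 23784 + I*√418 ≈ 23784.0 + 20.445*I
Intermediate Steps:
F(P) = √2*√P (F(P) = √(2*P) = √2*√P)
23784 + F(q) = 23784 + √2*√(-209) = 23784 + √2*(I*√209) = 23784 + I*√418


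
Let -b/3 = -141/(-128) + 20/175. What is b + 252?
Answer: 1112619/4480 ≈ 248.35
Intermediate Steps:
b = -16341/4480 (b = -3*(-141/(-128) + 20/175) = -3*(-141*(-1/128) + 20*(1/175)) = -3*(141/128 + 4/35) = -3*5447/4480 = -16341/4480 ≈ -3.6475)
b + 252 = -16341/4480 + 252 = 1112619/4480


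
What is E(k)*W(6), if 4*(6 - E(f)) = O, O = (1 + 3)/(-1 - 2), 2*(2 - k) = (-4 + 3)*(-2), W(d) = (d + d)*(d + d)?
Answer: 912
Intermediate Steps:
W(d) = 4*d² (W(d) = (2*d)*(2*d) = 4*d²)
k = 1 (k = 2 - (-4 + 3)*(-2)/2 = 2 - (-1)*(-2)/2 = 2 - ½*2 = 2 - 1 = 1)
O = -4/3 (O = 4/(-3) = 4*(-⅓) = -4/3 ≈ -1.3333)
E(f) = 19/3 (E(f) = 6 - ¼*(-4/3) = 6 + ⅓ = 19/3)
E(k)*W(6) = 19*(4*6²)/3 = 19*(4*36)/3 = (19/3)*144 = 912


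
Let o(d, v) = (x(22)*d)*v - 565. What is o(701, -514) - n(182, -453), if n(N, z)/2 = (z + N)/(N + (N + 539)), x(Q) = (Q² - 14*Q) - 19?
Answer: -51082585747/903 ≈ -5.6570e+7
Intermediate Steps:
x(Q) = -19 + Q² - 14*Q
n(N, z) = 2*(N + z)/(539 + 2*N) (n(N, z) = 2*((z + N)/(N + (N + 539))) = 2*((N + z)/(N + (539 + N))) = 2*((N + z)/(539 + 2*N)) = 2*(N + z)/(539 + 2*N))
o(d, v) = -565 + 157*d*v (o(d, v) = ((-19 + 22² - 14*22)*d)*v - 565 = ((-19 + 484 - 308)*d)*v - 565 = (157*d)*v - 565 = 157*d*v - 565 = -565 + 157*d*v)
o(701, -514) - n(182, -453) = (-565 + 157*701*(-514)) - 2*(182 - 453)/(539 + 2*182) = (-565 - 56569298) - 2*(-271)/(539 + 364) = -56569863 - 2*(-271)/903 = -56569863 - 1*(-542/903) = -56569863 + 542/903 = -51082585747/903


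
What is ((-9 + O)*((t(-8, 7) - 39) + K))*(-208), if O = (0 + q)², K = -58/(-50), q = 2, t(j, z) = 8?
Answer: -155168/5 ≈ -31034.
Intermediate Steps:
K = 29/25 (K = -58*(-1/50) = 29/25 ≈ 1.1600)
O = 4 (O = (0 + 2)² = 2² = 4)
((-9 + O)*((t(-8, 7) - 39) + K))*(-208) = ((-9 + 4)*((8 - 39) + 29/25))*(-208) = -5*(-31 + 29/25)*(-208) = -5*(-746/25)*(-208) = (746/5)*(-208) = -155168/5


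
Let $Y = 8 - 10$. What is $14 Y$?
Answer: $-28$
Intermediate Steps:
$Y = -2$
$14 Y = 14 \left(-2\right) = -28$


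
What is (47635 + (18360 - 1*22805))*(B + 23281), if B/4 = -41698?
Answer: -6198240090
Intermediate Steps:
B = -166792 (B = 4*(-41698) = -166792)
(47635 + (18360 - 1*22805))*(B + 23281) = (47635 + (18360 - 1*22805))*(-166792 + 23281) = (47635 + (18360 - 22805))*(-143511) = (47635 - 4445)*(-143511) = 43190*(-143511) = -6198240090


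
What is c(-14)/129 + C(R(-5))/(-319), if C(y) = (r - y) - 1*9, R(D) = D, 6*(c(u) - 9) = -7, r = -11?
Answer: 26603/246906 ≈ 0.10775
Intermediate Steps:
c(u) = 47/6 (c(u) = 9 + (1/6)*(-7) = 9 - 7/6 = 47/6)
C(y) = -20 - y (C(y) = (-11 - y) - 1*9 = (-11 - y) - 9 = -20 - y)
c(-14)/129 + C(R(-5))/(-319) = (47/6)/129 + (-20 - 1*(-5))/(-319) = (47/6)*(1/129) + (-20 + 5)*(-1/319) = 47/774 - 15*(-1/319) = 47/774 + 15/319 = 26603/246906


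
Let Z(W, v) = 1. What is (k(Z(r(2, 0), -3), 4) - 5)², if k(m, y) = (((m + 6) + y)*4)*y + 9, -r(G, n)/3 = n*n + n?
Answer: 32400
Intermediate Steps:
r(G, n) = -3*n - 3*n² (r(G, n) = -3*(n*n + n) = -3*(n² + n) = -3*(n + n²) = -3*n - 3*n²)
k(m, y) = 9 + y*(24 + 4*m + 4*y) (k(m, y) = (((6 + m) + y)*4)*y + 9 = ((6 + m + y)*4)*y + 9 = (24 + 4*m + 4*y)*y + 9 = y*(24 + 4*m + 4*y) + 9 = 9 + y*(24 + 4*m + 4*y))
(k(Z(r(2, 0), -3), 4) - 5)² = ((9 + 4*4² + 24*4 + 4*1*4) - 5)² = ((9 + 4*16 + 96 + 16) - 5)² = ((9 + 64 + 96 + 16) - 5)² = (185 - 5)² = 180² = 32400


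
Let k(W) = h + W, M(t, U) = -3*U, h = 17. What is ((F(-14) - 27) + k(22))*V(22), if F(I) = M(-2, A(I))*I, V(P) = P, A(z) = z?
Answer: -12672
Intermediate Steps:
k(W) = 17 + W
F(I) = -3*I² (F(I) = (-3*I)*I = -3*I²)
((F(-14) - 27) + k(22))*V(22) = ((-3*(-14)² - 27) + (17 + 22))*22 = ((-3*196 - 27) + 39)*22 = ((-588 - 27) + 39)*22 = (-615 + 39)*22 = -576*22 = -12672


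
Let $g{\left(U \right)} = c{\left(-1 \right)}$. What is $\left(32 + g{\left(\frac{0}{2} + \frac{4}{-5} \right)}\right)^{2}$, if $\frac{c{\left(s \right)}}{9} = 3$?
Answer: $3481$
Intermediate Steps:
$c{\left(s \right)} = 27$ ($c{\left(s \right)} = 9 \cdot 3 = 27$)
$g{\left(U \right)} = 27$
$\left(32 + g{\left(\frac{0}{2} + \frac{4}{-5} \right)}\right)^{2} = \left(32 + 27\right)^{2} = 59^{2} = 3481$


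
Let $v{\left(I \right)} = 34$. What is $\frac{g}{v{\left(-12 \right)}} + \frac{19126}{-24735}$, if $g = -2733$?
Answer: $- \frac{4014767}{49470} \approx -81.156$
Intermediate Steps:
$\frac{g}{v{\left(-12 \right)}} + \frac{19126}{-24735} = - \frac{2733}{34} + \frac{19126}{-24735} = \left(-2733\right) \frac{1}{34} + 19126 \left(- \frac{1}{24735}\right) = - \frac{2733}{34} - \frac{19126}{24735} = - \frac{4014767}{49470}$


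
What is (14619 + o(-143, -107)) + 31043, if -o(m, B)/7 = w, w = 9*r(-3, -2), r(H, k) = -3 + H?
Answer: 46040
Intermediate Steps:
w = -54 (w = 9*(-3 - 3) = 9*(-6) = -54)
o(m, B) = 378 (o(m, B) = -7*(-54) = 378)
(14619 + o(-143, -107)) + 31043 = (14619 + 378) + 31043 = 14997 + 31043 = 46040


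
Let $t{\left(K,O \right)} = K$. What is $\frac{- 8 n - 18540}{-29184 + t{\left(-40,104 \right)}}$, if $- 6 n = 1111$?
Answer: $\frac{6397}{10959} \approx 0.58372$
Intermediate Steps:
$n = - \frac{1111}{6}$ ($n = \left(- \frac{1}{6}\right) 1111 = - \frac{1111}{6} \approx -185.17$)
$\frac{- 8 n - 18540}{-29184 + t{\left(-40,104 \right)}} = \frac{\left(-8\right) \left(- \frac{1111}{6}\right) - 18540}{-29184 - 40} = \frac{\frac{4444}{3} - 18540}{-29224} = \left(- \frac{51176}{3}\right) \left(- \frac{1}{29224}\right) = \frac{6397}{10959}$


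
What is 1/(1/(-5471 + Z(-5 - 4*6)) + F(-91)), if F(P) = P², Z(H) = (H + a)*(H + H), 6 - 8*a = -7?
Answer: 15533/128628769 ≈ 0.00012076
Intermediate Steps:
a = 13/8 (a = ¾ - ⅛*(-7) = ¾ + 7/8 = 13/8 ≈ 1.6250)
Z(H) = 2*H*(13/8 + H) (Z(H) = (H + 13/8)*(H + H) = (13/8 + H)*(2*H) = 2*H*(13/8 + H))
1/(1/(-5471 + Z(-5 - 4*6)) + F(-91)) = 1/(1/(-5471 + (-5 - 4*6)*(13 + 8*(-5 - 4*6))/4) + (-91)²) = 1/(1/(-5471 + (-5 - 24)*(13 + 8*(-5 - 24))/4) + 8281) = 1/(1/(-5471 + (¼)*(-29)*(13 + 8*(-29))) + 8281) = 1/(1/(-5471 + (¼)*(-29)*(13 - 232)) + 8281) = 1/(1/(-5471 + (¼)*(-29)*(-219)) + 8281) = 1/(1/(-5471 + 6351/4) + 8281) = 1/(1/(-15533/4) + 8281) = 1/(-4/15533 + 8281) = 1/(128628769/15533) = 15533/128628769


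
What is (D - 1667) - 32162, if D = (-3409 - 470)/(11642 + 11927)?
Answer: -797319580/23569 ≈ -33829.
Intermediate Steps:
D = -3879/23569 ≈ -0.16458
(D - 1667) - 32162 = (-3879/23569 - 1667) - 32162 = -39293402/23569 - 32162 = -797319580/23569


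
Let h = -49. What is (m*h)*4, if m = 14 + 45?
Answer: -11564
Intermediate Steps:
m = 59
(m*h)*4 = (59*(-49))*4 = -2891*4 = -11564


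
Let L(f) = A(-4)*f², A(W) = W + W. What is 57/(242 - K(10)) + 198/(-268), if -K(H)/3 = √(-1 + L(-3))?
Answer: 3*(-99*√73 + 5440*I)/(134*(-242*I + 3*√73)) ≈ -0.50588 - 0.024671*I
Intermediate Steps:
A(W) = 2*W
L(f) = -8*f² (L(f) = (2*(-4))*f² = -8*f²)
K(H) = -3*I*√73 (K(H) = -3*√(-1 - 8*(-3)²) = -3*√(-1 - 8*9) = -3*√(-1 - 72) = -3*I*√73)
57/(242 - K(10)) + 198/(-268) = 57/(242 - (-3)*I*√73) + 198/(-268) = 57/(242 + 3*I*√73) + 198*(-1/268) = 57/(242 + 3*I*√73) - 99/134 = -99/134 + 57/(242 + 3*I*√73)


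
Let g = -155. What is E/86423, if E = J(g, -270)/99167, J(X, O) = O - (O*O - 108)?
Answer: -73062/8570309641 ≈ -8.5250e-6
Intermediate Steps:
J(X, O) = 108 + O - O**2 (J(X, O) = O - (O**2 - 108) = O - (-108 + O**2) = O + (108 - O**2) = 108 + O - O**2)
E = -73062/99167 (E = (108 - 270 - 1*(-270)**2)/99167 = (108 - 270 - 1*72900)*(1/99167) = (108 - 270 - 72900)*(1/99167) = -73062*1/99167 = -73062/99167 ≈ -0.73676)
E/86423 = -73062/99167/86423 = -73062/99167*1/86423 = -73062/8570309641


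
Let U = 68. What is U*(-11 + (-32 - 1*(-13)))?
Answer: -2040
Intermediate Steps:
U*(-11 + (-32 - 1*(-13))) = 68*(-11 + (-32 - 1*(-13))) = 68*(-11 + (-32 + 13)) = 68*(-11 - 19) = 68*(-30) = -2040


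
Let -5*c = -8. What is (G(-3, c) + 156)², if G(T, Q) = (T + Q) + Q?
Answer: 609961/25 ≈ 24398.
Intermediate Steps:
c = 8/5 (c = -⅕*(-8) = 8/5 ≈ 1.6000)
G(T, Q) = T + 2*Q (G(T, Q) = (Q + T) + Q = T + 2*Q)
(G(-3, c) + 156)² = ((-3 + 2*(8/5)) + 156)² = ((-3 + 16/5) + 156)² = (⅕ + 156)² = (781/5)² = 609961/25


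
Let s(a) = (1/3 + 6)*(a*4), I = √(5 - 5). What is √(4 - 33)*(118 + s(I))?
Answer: 118*I*√29 ≈ 635.45*I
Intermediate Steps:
I = 0 (I = √0 = 0)
s(a) = 76*a/3 (s(a) = (⅓ + 6)*(4*a) = 19*(4*a)/3 = 76*a/3)
√(4 - 33)*(118 + s(I)) = √(4 - 33)*(118 + (76/3)*0) = √(-29)*(118 + 0) = (I*√29)*118 = 118*I*√29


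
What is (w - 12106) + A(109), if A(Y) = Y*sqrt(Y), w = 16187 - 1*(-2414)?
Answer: 6495 + 109*sqrt(109) ≈ 7633.0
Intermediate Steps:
w = 18601 (w = 16187 + 2414 = 18601)
A(Y) = Y**(3/2)
(w - 12106) + A(109) = (18601 - 12106) + 109**(3/2) = 6495 + 109*sqrt(109)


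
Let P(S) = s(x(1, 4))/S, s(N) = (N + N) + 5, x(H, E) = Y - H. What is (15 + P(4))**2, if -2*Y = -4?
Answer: 4489/16 ≈ 280.56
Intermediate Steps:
Y = 2 (Y = -1/2*(-4) = 2)
x(H, E) = 2 - H
s(N) = 5 + 2*N (s(N) = 2*N + 5 = 5 + 2*N)
P(S) = 7/S (P(S) = (5 + 2*(2 - 1*1))/S = (5 + 2*(2 - 1))/S = (5 + 2*1)/S = (5 + 2)/S = 7/S)
(15 + P(4))**2 = (15 + 7/4)**2 = (67/4)**2 = 4489/16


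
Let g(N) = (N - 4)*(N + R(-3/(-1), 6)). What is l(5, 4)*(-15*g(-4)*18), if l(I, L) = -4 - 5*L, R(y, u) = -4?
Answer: 414720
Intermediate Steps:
g(N) = (-4 + N)² (g(N) = (N - 4)*(N - 4) = (-4 + N)*(-4 + N) = (-4 + N)²)
l(5, 4)*(-15*g(-4)*18) = (-4 - 5*4)*(-15*(16 + (-4)² - 8*(-4))*18) = (-4 - 20)*(-15*(16 + 16 + 32)*18) = -24*(-15*64)*18 = -(-23040)*18 = -24*(-17280) = 414720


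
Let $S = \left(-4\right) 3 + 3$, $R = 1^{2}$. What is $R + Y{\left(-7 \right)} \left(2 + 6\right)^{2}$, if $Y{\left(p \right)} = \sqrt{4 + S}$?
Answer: $1 + 64 i \sqrt{5} \approx 1.0 + 143.11 i$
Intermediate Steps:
$R = 1$
$S = -9$ ($S = -12 + 3 = -9$)
$Y{\left(p \right)} = i \sqrt{5}$ ($Y{\left(p \right)} = \sqrt{4 - 9} = \sqrt{-5} = i \sqrt{5}$)
$R + Y{\left(-7 \right)} \left(2 + 6\right)^{2} = 1 + i \sqrt{5} \left(2 + 6\right)^{2} = 1 + i \sqrt{5} \cdot 8^{2} = 1 + i \sqrt{5} \cdot 64 = 1 + 64 i \sqrt{5}$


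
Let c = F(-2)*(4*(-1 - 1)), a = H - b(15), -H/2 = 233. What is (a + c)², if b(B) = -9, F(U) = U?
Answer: 194481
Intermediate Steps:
H = -466 (H = -2*233 = -466)
a = -457 (a = -466 - 1*(-9) = -466 + 9 = -457)
c = 16 (c = -8*(-1 - 1) = -8*(-2) = -2*(-8) = 16)
(a + c)² = (-457 + 16)² = (-441)² = 194481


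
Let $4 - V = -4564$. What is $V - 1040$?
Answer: $3528$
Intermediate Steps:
$V = 4568$ ($V = 4 - -4564 = 4 + 4564 = 4568$)
$V - 1040 = 4568 - 1040 = 3528$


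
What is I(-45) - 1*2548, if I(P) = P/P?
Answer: -2547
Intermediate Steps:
I(P) = 1
I(-45) - 1*2548 = 1 - 1*2548 = 1 - 2548 = -2547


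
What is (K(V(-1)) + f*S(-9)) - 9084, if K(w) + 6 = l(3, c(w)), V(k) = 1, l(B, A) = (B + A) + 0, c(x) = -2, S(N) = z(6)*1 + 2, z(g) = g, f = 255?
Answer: -7049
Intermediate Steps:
S(N) = 8 (S(N) = 6*1 + 2 = 6 + 2 = 8)
l(B, A) = A + B (l(B, A) = (A + B) + 0 = A + B)
K(w) = -5 (K(w) = -6 + (-2 + 3) = -6 + 1 = -5)
(K(V(-1)) + f*S(-9)) - 9084 = (-5 + 255*8) - 9084 = (-5 + 2040) - 9084 = 2035 - 9084 = -7049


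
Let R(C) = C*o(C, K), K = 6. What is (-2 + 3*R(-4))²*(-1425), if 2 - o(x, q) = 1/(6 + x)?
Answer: -570000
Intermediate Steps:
o(x, q) = 2 - 1/(6 + x)
R(C) = C*(11 + 2*C)/(6 + C) (R(C) = C*((11 + 2*C)/(6 + C)) = C*(11 + 2*C)/(6 + C))
(-2 + 3*R(-4))²*(-1425) = (-2 + 3*(-4*(11 + 2*(-4))/(6 - 4)))²*(-1425) = (-2 + 3*(-4*(11 - 8)/2))²*(-1425) = (-2 + 3*(-4*½*3))²*(-1425) = (-2 + 3*(-6))²*(-1425) = (-2 - 18)²*(-1425) = (-20)²*(-1425) = 400*(-1425) = -570000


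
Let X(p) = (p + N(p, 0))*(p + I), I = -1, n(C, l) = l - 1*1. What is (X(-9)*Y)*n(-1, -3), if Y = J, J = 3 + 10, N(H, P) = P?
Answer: -4680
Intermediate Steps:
n(C, l) = -1 + l (n(C, l) = l - 1 = -1 + l)
X(p) = p*(-1 + p) (X(p) = (p + 0)*(p - 1) = p*(-1 + p))
J = 13
Y = 13
(X(-9)*Y)*n(-1, -3) = (-9*(-1 - 9)*13)*(-1 - 3) = (-9*(-10)*13)*(-4) = (90*13)*(-4) = 1170*(-4) = -4680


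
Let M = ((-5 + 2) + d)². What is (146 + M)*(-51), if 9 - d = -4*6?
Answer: -53346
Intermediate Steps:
d = 33 (d = 9 - (-4)*6 = 9 - 1*(-24) = 9 + 24 = 33)
M = 900 (M = ((-5 + 2) + 33)² = (-3 + 33)² = 30² = 900)
(146 + M)*(-51) = (146 + 900)*(-51) = 1046*(-51) = -53346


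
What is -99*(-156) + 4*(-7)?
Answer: 15416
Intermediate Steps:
-99*(-156) + 4*(-7) = 15444 - 28 = 15416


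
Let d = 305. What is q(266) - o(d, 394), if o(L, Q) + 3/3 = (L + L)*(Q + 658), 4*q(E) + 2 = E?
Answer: -641653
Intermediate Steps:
q(E) = -1/2 + E/4
o(L, Q) = -1 + 2*L*(658 + Q) (o(L, Q) = -1 + (L + L)*(Q + 658) = -1 + (2*L)*(658 + Q) = -1 + 2*L*(658 + Q))
q(266) - o(d, 394) = (-1/2 + (1/4)*266) - (-1 + 1316*305 + 2*305*394) = (-1/2 + 133/2) - (-1 + 401380 + 240340) = 66 - 1*641719 = 66 - 641719 = -641653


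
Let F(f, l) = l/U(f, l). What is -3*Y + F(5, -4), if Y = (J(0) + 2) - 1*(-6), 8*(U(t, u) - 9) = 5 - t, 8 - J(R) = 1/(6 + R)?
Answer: -863/18 ≈ -47.944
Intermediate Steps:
J(R) = 8 - 1/(6 + R)
U(t, u) = 77/8 - t/8 (U(t, u) = 9 + (5 - t)/8 = 9 + (5/8 - t/8) = 77/8 - t/8)
F(f, l) = l/(77/8 - f/8)
Y = 95/6 (Y = ((47 + 8*0)/(6 + 0) + 2) - 1*(-6) = ((47 + 0)/6 + 2) + 6 = ((⅙)*47 + 2) + 6 = (47/6 + 2) + 6 = 59/6 + 6 = 95/6 ≈ 15.833)
-3*Y + F(5, -4) = -3*95/6 - 8*(-4)/(-77 + 5) = -95/2 - 8*(-4)/(-72) = -95/2 - 8*(-4)*(-1/72) = -95/2 - 4/9 = -863/18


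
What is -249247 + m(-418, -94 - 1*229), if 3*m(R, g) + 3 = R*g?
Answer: -612730/3 ≈ -2.0424e+5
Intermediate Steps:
m(R, g) = -1 + R*g/3 (m(R, g) = -1 + (R*g)/3 = -1 + R*g/3)
-249247 + m(-418, -94 - 1*229) = -249247 + (-1 + (⅓)*(-418)*(-94 - 1*229)) = -249247 + (-1 + (⅓)*(-418)*(-94 - 229)) = -249247 + (-1 + (⅓)*(-418)*(-323)) = -249247 + (-1 + 135014/3) = -249247 + 135011/3 = -612730/3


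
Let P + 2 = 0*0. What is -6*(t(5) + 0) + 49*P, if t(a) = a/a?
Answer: -104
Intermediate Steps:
t(a) = 1
P = -2 (P = -2 + 0*0 = -2 + 0 = -2)
-6*(t(5) + 0) + 49*P = -6*(1 + 0) + 49*(-2) = -6*1 - 98 = -6 - 98 = -104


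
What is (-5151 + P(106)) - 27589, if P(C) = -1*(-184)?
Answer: -32556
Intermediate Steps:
P(C) = 184
(-5151 + P(106)) - 27589 = (-5151 + 184) - 27589 = -4967 - 27589 = -32556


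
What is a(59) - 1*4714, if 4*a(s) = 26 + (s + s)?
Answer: -4678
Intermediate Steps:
a(s) = 13/2 + s/2 (a(s) = (26 + (s + s))/4 = (26 + 2*s)/4 = 13/2 + s/2)
a(59) - 1*4714 = (13/2 + (1/2)*59) - 1*4714 = (13/2 + 59/2) - 4714 = 36 - 4714 = -4678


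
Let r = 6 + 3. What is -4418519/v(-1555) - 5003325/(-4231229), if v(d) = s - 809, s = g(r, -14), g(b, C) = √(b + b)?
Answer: 15128148966538934/2769182825027 + 13255557*√2/654463 ≈ 5491.7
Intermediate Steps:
r = 9
g(b, C) = √2*√b (g(b, C) = √(2*b) = √2*√b)
s = 3*√2 (s = √2*√9 = √2*3 = 3*√2 ≈ 4.2426)
v(d) = -809 + 3*√2 (v(d) = 3*√2 - 809 = -809 + 3*√2)
-4418519/v(-1555) - 5003325/(-4231229) = -4418519/(-809 + 3*√2) - 5003325/(-4231229) = -4418519/(-809 + 3*√2) - 5003325*(-1/4231229) = -4418519/(-809 + 3*√2) + 5003325/4231229 = 5003325/4231229 - 4418519/(-809 + 3*√2)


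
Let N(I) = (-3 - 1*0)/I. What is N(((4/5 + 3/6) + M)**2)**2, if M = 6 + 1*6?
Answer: 90000/312900721 ≈ 0.00028763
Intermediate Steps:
M = 12 (M = 6 + 6 = 12)
N(I) = -3/I (N(I) = (-3 + 0)/I = -3/I)
N(((4/5 + 3/6) + M)**2)**2 = (-3/((4/5 + 3/6) + 12)**2)**2 = (-3/((4*(1/5) + 3*(1/6)) + 12)**2)**2 = (-3/((4/5 + 1/2) + 12)**2)**2 = (-3/(13/10 + 12)**2)**2 = (-3/((133/10)**2))**2 = (-3/17689/100)**2 = (-3*100/17689)**2 = (-300/17689)**2 = 90000/312900721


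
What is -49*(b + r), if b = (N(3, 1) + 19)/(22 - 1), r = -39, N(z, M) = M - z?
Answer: 5614/3 ≈ 1871.3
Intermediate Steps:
b = 17/21 (b = ((1 - 1*3) + 19)/(22 - 1) = ((1 - 3) + 19)/21 = (-2 + 19)*(1/21) = 17*(1/21) = 17/21 ≈ 0.80952)
-49*(b + r) = -49*(17/21 - 39) = -49*(-802/21) = 5614/3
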